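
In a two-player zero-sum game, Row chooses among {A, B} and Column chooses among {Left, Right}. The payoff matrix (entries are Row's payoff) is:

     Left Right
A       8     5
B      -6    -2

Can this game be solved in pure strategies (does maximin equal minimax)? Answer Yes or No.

Yes

Row minima: A → 5, B → -6; maximin = 5.
Column maxima: Left → 8, Right → 5; minimax = 5.
maximin = minimax = 5, so a saddle point exists.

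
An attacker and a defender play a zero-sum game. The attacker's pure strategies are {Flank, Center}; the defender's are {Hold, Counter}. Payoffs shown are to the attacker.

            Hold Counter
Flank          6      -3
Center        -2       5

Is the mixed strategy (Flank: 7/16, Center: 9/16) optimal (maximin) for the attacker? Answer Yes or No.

Yes

Against Hold this mix gives (7/16)·6 + (9/16)·(-2) = 3/2.
Against Counter this mix gives (7/16)·(-3) + (9/16)·5 = 3/2.
All of the defender's active replies (Hold, Counter) yield 3/2, and no column does worse for the attacker. The mix makes the defender indifferent and guarantees 3/2, so it is optimal.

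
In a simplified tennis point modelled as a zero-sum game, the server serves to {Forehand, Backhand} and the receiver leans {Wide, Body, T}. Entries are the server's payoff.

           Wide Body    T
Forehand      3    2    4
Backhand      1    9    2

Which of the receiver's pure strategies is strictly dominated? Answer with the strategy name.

Wide holds the server's payoff strictly below T in every row: 3 < 4, 1 < 2.
So T is strictly dominated for the receiver.

T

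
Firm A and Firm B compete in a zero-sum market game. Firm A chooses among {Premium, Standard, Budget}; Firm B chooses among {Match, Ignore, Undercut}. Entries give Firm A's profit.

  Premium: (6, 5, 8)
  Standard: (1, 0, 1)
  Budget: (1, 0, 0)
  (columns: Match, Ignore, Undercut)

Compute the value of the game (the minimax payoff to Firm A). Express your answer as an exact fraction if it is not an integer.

5

Row minima: Premium → 5, Standard → 0, Budget → 0; maximin = 5.
Column maxima: Match → 6, Ignore → 5, Undercut → 8; minimax = 5.
Since maximin = minimax = 5, there is a saddle point and the value is 5.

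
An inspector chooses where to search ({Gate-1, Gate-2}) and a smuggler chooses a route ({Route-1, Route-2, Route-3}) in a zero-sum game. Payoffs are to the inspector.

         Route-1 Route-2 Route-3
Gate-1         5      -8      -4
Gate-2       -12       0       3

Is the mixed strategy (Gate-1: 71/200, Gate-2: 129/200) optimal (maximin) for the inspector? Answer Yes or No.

Against Route-1 this mix gives (71/200)·5 + (129/200)·(-12) = -1193/200.
Against Route-2 this mix gives (71/200)·(-8) + (129/200)·0 = -71/25.
Against Route-3 this mix gives (71/200)·(-4) + (129/200)·3 = 103/200.
The smuggler will play Route-1, holding the inspector to -1193/200. Shifting weight toward the row that does better against Route-1 would raise this floor (the equalizing mix achieves -96/25 against both Route-1 and Route-2), so the proposed strategy is not optimal.

No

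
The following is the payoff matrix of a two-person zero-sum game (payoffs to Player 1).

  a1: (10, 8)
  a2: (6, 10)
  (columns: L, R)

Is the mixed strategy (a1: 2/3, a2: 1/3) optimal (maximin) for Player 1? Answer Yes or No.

Against L this mix gives (2/3)·10 + (1/3)·6 = 26/3.
Against R this mix gives (2/3)·8 + (1/3)·10 = 26/3.
All of Player 2's active replies (L, R) yield 26/3, and no column does worse for Player 1. The mix makes Player 2 indifferent and guarantees 26/3, so it is optimal.

Yes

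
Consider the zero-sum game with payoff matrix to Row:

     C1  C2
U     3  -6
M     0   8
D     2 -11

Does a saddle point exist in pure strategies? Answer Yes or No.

No

Row minima: U → -6, M → 0, D → -11; maximin = 0.
Column maxima: C1 → 3, C2 → 8; minimax = 3.
0 ≠ 3, so no pure-strategy equilibrium exists.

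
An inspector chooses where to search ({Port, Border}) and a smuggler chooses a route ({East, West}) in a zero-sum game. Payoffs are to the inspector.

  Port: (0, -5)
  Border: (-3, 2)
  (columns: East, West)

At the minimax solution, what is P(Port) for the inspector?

Row minima: Port → -5, Border → -3; maximin = -3.
Column maxima: East → 0, West → 2; minimax = 0.
-3 ≠ 0, so there is no saddle point; optimal play is mixed.
Let the inspector play Port with probability p. Expected payoff against East: 0p + (-3)(1−p) = 3p − 3; against West: (-5)p + 2(1−p) = −7p + 2.
Setting these equal: 3p − 3 = −7p + 2 ⇒ 10p = 5 ⇒ p = 1/2, and the value is (3)·(1/2) − 3 = -3/2.
For the smuggler: with q = P(East), equating Port's and Border's payoffs gives 5q − 5 = −5q + 2 ⇒ q = 7/10.

1/2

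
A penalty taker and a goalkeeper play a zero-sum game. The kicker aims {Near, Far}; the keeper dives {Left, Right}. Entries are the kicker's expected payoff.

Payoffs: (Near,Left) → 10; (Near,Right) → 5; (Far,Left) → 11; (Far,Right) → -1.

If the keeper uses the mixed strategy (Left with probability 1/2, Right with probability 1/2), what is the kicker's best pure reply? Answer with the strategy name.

Expected payoff of Near: (1/2)·10 + (1/2)·5 = 15/2.
Expected payoff of Far: (1/2)·11 + (1/2)·(-1) = 5.
The largest is 15/2, so the kicker's best response is Near.

Near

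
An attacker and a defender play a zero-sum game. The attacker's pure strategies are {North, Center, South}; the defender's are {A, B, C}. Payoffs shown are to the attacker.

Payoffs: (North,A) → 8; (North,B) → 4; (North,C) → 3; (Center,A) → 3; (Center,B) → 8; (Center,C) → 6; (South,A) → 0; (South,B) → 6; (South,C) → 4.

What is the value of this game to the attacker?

Row minima: North → 3, Center → 3, South → 0; maximin = 3.
Column maxima: A → 8, B → 8, C → 6; minimax = 6.
3 ≠ 6, so there is no saddle point; optimal play is mixed.
South is strictly dominated by Center, so the attacker never plays it.
B is strictly dominated by C (it gives the attacker strictly more in every row), so the defender never plays it.
On the remaining 2×2 (North, Center vs A, C):
Let the attacker play North with probability p. Expected payoff against A: 8p + 3(1−p) = 5p + 3; against C: 3p + 6(1−p) = −3p + 6.
Setting these equal: 5p + 3 = −3p + 6 ⇒ 8p = 3 ⇒ p = 3/8, and the value is (5)·(3/8) + 3 = 39/8.
For the defender: with q = P(A), equating North's and Center's payoffs gives 5q + 3 = −3q + 6 ⇒ q = 3/8.

39/8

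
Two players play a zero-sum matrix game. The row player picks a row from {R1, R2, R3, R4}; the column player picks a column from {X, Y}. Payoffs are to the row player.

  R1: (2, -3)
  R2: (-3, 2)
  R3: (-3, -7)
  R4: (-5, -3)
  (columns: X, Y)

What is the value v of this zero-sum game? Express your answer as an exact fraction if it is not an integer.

-1/2

Row minima: R1 → -3, R2 → -3, R3 → -7, R4 → -5; maximin = -3.
Column maxima: X → 2, Y → 2; minimax = 2.
-3 ≠ 2, so there is no saddle point; optimal play is mixed.
R3 is strictly dominated by R1, so the row player never plays it.
R4 is strictly dominated by R2, so the row player never plays it.
On the remaining 2×2 (R1, R2 vs X, Y):
Let the row player play R1 with probability p. Expected payoff against X: 2p + (-3)(1−p) = 5p − 3; against Y: (-3)p + 2(1−p) = −5p + 2.
Setting these equal: 5p − 3 = −5p + 2 ⇒ 10p = 5 ⇒ p = 1/2, and the value is (5)·(1/2) − 3 = -1/2.
For the column player: with q = P(X), equating R1's and R2's payoffs gives 5q − 3 = −5q + 2 ⇒ q = 1/2.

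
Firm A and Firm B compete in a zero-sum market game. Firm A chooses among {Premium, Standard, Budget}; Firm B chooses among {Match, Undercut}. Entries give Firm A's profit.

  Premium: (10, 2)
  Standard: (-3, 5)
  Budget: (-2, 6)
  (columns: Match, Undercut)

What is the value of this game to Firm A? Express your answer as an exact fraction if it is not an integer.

Row minima: Premium → 2, Standard → -3, Budget → -2; maximin = 2.
Column maxima: Match → 10, Undercut → 6; minimax = 6.
2 ≠ 6, so there is no saddle point; optimal play is mixed.
Standard is strictly dominated by Budget, so Firm A never plays it.
On the remaining 2×2 (Premium, Budget vs Match, Undercut):
Let Firm A play Premium with probability p. Expected payoff against Match: 10p + (-2)(1−p) = 12p − 2; against Undercut: 2p + 6(1−p) = −4p + 6.
Setting these equal: 12p − 2 = −4p + 6 ⇒ 16p = 8 ⇒ p = 1/2, and the value is (12)·(1/2) − 2 = 4.
For Firm B: with q = P(Match), equating Premium's and Budget's payoffs gives 8q + 2 = −8q + 6 ⇒ q = 1/4.

4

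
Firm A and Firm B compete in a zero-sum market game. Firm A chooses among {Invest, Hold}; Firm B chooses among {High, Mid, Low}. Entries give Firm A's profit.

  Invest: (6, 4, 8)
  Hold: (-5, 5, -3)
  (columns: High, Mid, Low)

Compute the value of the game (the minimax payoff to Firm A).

25/6

Row minima: Invest → 4, Hold → -5; maximin = 4.
Column maxima: High → 6, Mid → 5, Low → 8; minimax = 5.
4 ≠ 5, so there is no saddle point; optimal play is mixed.
Low is strictly dominated by High (it gives Firm A strictly more in every row), so Firm B never plays it.
On the remaining 2×2 (Invest, Hold vs High, Mid):
Let Firm A play Invest with probability p. Expected payoff against High: 6p + (-5)(1−p) = 11p − 5; against Mid: 4p + 5(1−p) = −p + 5.
Setting these equal: 11p − 5 = −p + 5 ⇒ 12p = 10 ⇒ p = 5/6, and the value is (11)·(5/6) − 5 = 25/6.
For Firm B: with q = P(High), equating Invest's and Hold's payoffs gives 2q + 4 = −10q + 5 ⇒ q = 1/12.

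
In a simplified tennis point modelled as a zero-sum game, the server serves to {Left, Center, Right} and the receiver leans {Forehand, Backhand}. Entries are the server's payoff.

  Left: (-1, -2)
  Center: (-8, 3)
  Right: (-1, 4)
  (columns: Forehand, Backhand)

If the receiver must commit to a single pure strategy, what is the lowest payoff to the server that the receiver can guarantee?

Column maxima: Forehand → -1, Backhand → 4.
The smallest of these is -1.

-1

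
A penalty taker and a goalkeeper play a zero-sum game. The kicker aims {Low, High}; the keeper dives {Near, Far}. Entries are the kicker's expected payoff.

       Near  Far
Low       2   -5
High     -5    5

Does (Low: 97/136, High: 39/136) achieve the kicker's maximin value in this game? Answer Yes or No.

Against Near this mix gives (97/136)·2 + (39/136)·(-5) = -1/136.
Against Far this mix gives (97/136)·(-5) + (39/136)·5 = -145/68.
The keeper will play Far, holding the kicker to -145/68. Shifting weight toward the row that does better against Far would raise this floor (the equalizing mix achieves -15/17 against both Far and Near), so the proposed strategy is not optimal.

No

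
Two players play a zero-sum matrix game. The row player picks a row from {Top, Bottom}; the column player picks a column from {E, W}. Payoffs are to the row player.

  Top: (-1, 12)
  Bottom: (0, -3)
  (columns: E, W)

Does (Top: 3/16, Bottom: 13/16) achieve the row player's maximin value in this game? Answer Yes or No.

Yes

Against E this mix gives (3/16)·(-1) + (13/16)·0 = -3/16.
Against W this mix gives (3/16)·12 + (13/16)·(-3) = -3/16.
All of the column player's active replies (E, W) yield -3/16, and no column does worse for the row player. The mix makes the column player indifferent and guarantees -3/16, so it is optimal.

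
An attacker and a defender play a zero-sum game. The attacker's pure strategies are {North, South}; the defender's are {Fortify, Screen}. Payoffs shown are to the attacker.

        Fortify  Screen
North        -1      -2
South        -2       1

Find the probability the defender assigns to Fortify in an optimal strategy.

3/4

Row minima: North → -2, South → -2; maximin = -2.
Column maxima: Fortify → -1, Screen → 1; minimax = -1.
-2 ≠ -1, so there is no saddle point; optimal play is mixed.
Let the attacker play North with probability p. Expected payoff against Fortify: (-1)p + (-2)(1−p) = p − 2; against Screen: (-2)p + 1(1−p) = −3p + 1.
Setting these equal: p − 2 = −3p + 1 ⇒ 4p = 3 ⇒ p = 3/4, and the value is (1)·(3/4) − 2 = -5/4.
For the defender: with q = P(Fortify), equating North's and South's payoffs gives q − 2 = −3q + 1 ⇒ q = 3/4.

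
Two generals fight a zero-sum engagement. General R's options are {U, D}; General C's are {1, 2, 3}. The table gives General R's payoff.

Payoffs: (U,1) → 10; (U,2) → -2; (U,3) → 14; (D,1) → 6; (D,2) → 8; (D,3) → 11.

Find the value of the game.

Row minima: U → -2, D → 6; maximin = 6.
Column maxima: 1 → 10, 2 → 8, 3 → 14; minimax = 8.
6 ≠ 8, so there is no saddle point; optimal play is mixed.
3 is strictly dominated by 1 (it gives General R strictly more in every row), so General C never plays it.
On the remaining 2×2 (U, D vs 1, 2):
Let General R play U with probability p. Expected payoff against 1: 10p + 6(1−p) = 4p + 6; against 2: (-2)p + 8(1−p) = −10p + 8.
Setting these equal: 4p + 6 = −10p + 8 ⇒ 14p = 2 ⇒ p = 1/7, and the value is (4)·(1/7) + 6 = 46/7.
For General C: with q = P(1), equating U's and D's payoffs gives 12q − 2 = −2q + 8 ⇒ q = 5/7.

46/7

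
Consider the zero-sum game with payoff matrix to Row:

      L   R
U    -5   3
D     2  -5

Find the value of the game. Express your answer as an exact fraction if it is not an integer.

Row minima: U → -5, D → -5; maximin = -5.
Column maxima: L → 2, R → 3; minimax = 2.
-5 ≠ 2, so there is no saddle point; optimal play is mixed.
Let Row play U with probability p. Expected payoff against L: (-5)p + 2(1−p) = −7p + 2; against R: 3p + (-5)(1−p) = 8p − 5.
Setting these equal: −7p + 2 = 8p − 5 ⇒ −15p = -7 ⇒ p = 7/15, and the value is (-7)·(7/15) + 2 = -19/15.
For Column: with q = P(L), equating U's and D's payoffs gives −8q + 3 = 7q − 5 ⇒ q = 8/15.

-19/15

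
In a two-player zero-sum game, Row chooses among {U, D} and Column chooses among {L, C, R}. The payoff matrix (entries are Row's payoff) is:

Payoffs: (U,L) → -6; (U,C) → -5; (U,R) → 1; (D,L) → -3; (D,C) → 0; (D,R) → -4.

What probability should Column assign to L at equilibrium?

Row minima: U → -6, D → -4; maximin = -4.
Column maxima: L → -3, C → 0, R → 1; minimax = -3.
-4 ≠ -3, so there is no saddle point; optimal play is mixed.
C is strictly dominated by L (it gives Row strictly more in every row), so Column never plays it.
On the remaining 2×2 (U, D vs L, R):
Let Row play U with probability p. Expected payoff against L: (-6)p + (-3)(1−p) = −3p − 3; against R: 1p + (-4)(1−p) = 5p − 4.
Setting these equal: −3p − 3 = 5p − 4 ⇒ −8p = -1 ⇒ p = 1/8, and the value is (-3)·(1/8) − 3 = -27/8.
For Column: with q = P(L), equating U's and D's payoffs gives −7q + 1 = q − 4 ⇒ q = 5/8.

5/8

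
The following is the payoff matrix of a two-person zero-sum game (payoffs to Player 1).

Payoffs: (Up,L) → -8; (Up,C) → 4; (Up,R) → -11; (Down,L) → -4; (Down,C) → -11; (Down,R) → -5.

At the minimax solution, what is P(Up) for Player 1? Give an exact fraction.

Row minima: Up → -11, Down → -11; maximin = -11.
Column maxima: L → -4, C → 4, R → -5; minimax = -5.
-11 ≠ -5, so there is no saddle point; optimal play is mixed.
L is strictly dominated by R (it gives Player 1 strictly more in every row), so Player 2 never plays it.
On the remaining 2×2 (Up, Down vs C, R):
Let Player 1 play Up with probability p. Expected payoff against C: 4p + (-11)(1−p) = 15p − 11; against R: (-11)p + (-5)(1−p) = −6p − 5.
Setting these equal: 15p − 11 = −6p − 5 ⇒ 21p = 6 ⇒ p = 2/7, and the value is (15)·(2/7) − 11 = -47/7.
For Player 2: with q = P(C), equating Up's and Down's payoffs gives 15q − 11 = −6q − 5 ⇒ q = 2/7.

2/7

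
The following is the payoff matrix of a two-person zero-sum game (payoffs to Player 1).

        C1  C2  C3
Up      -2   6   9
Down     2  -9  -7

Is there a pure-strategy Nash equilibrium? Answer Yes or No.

No

Row minima: Up → -2, Down → -9; maximin = -2.
Column maxima: C1 → 2, C2 → 6, C3 → 9; minimax = 2.
-2 ≠ 2, so no pure-strategy equilibrium exists.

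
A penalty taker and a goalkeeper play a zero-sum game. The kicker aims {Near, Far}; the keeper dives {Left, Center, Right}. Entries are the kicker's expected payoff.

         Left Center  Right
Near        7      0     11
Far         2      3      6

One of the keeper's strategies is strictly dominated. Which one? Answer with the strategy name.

Right

Left holds the kicker's payoff strictly below Right in every row: 7 < 11, 2 < 6.
So Right is strictly dominated for the keeper.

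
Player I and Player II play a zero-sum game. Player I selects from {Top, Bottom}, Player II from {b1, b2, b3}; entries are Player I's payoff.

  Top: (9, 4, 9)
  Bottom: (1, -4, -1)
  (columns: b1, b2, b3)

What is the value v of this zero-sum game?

4

Row minima: Top → 4, Bottom → -4; maximin = 4.
Column maxima: b1 → 9, b2 → 4, b3 → 9; minimax = 4.
Since maximin = minimax = 4, there is a saddle point and the value is 4.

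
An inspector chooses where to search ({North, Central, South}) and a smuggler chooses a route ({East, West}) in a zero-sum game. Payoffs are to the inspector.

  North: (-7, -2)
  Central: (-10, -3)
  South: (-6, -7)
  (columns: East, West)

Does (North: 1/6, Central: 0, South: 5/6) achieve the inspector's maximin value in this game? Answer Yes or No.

Against East this mix gives (1/6)·(-7) + (5/6)·(-6) = -37/6.
Against West this mix gives (1/6)·(-2) + (5/6)·(-7) = -37/6.
All of the smuggler's active replies (East, West) yield -37/6, and no column does worse for the inspector. The mix makes the smuggler indifferent and guarantees -37/6, so it is optimal.

Yes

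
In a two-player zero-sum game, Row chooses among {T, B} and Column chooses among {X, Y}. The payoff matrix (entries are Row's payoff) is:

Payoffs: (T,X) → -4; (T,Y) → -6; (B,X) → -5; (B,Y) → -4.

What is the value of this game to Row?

Row minima: T → -6, B → -5; maximin = -5.
Column maxima: X → -4, Y → -4; minimax = -4.
-5 ≠ -4, so there is no saddle point; optimal play is mixed.
Let Row play T with probability p. Expected payoff against X: (-4)p + (-5)(1−p) = p − 5; against Y: (-6)p + (-4)(1−p) = −2p − 4.
Setting these equal: p − 5 = −2p − 4 ⇒ 3p = 1 ⇒ p = 1/3, and the value is (1)·(1/3) − 5 = -14/3.
For Column: with q = P(X), equating T's and B's payoffs gives 2q − 6 = −q − 4 ⇒ q = 2/3.

-14/3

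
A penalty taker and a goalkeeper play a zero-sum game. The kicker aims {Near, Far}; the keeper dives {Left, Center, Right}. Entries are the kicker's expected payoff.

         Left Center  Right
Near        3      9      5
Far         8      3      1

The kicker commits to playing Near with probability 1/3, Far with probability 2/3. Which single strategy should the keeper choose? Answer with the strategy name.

If the keeper plays Left, the kicker's expected payoff is (1/3)·3 + (2/3)·8 = 19/3.
If the keeper plays Center, the kicker's expected payoff is (1/3)·9 + (2/3)·3 = 5.
If the keeper plays Right, the kicker's expected payoff is (1/3)·5 + (2/3)·1 = 7/3.
The keeper minimizes the kicker's payoff; the smallest is 7/3, so the best response is Right.

Right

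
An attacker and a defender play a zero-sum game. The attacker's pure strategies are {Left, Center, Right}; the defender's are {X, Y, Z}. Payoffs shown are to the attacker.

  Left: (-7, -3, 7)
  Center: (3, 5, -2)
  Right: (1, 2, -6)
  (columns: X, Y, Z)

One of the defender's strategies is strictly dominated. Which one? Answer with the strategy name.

X holds the attacker's payoff strictly below Y in every row: -7 < -3, 3 < 5, 1 < 2.
So Y is strictly dominated for the defender.

Y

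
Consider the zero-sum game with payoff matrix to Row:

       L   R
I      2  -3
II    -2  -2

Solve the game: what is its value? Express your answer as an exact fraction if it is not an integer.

-2

Row minima: I → -3, II → -2; maximin = -2.
Column maxima: L → 2, R → -2; minimax = -2.
Since maximin = minimax = -2, there is a saddle point and the value is -2.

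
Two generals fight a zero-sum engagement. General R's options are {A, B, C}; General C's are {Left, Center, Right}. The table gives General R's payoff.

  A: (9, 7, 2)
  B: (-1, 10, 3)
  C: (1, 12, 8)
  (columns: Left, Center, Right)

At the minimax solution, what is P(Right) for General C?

4/7

Row minima: A → 2, B → -1, C → 1; maximin = 2.
Column maxima: Left → 9, Center → 12, Right → 8; minimax = 8.
2 ≠ 8, so there is no saddle point; optimal play is mixed.
B is strictly dominated by C, so General R never plays it.
Center is strictly dominated by Right (it gives General R strictly more in every row), so General C never plays it.
On the remaining 2×2 (A, C vs Left, Right):
Let General R play A with probability p. Expected payoff against Left: 9p + 1(1−p) = 8p + 1; against Right: 2p + 8(1−p) = −6p + 8.
Setting these equal: 8p + 1 = −6p + 8 ⇒ 14p = 7 ⇒ p = 1/2, and the value is (8)·(1/2) + 1 = 5.
For General C: with q = P(Left), equating A's and C's payoffs gives 7q + 2 = −7q + 8 ⇒ q = 3/7.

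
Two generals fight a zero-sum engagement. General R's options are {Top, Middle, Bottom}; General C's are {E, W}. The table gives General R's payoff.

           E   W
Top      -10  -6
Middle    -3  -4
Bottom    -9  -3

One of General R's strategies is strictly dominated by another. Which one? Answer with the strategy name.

Middle gives a strictly higher payoff than Top against every column: -3 > -10, -4 > -6.
So Top is strictly dominated and General R never plays it.

Top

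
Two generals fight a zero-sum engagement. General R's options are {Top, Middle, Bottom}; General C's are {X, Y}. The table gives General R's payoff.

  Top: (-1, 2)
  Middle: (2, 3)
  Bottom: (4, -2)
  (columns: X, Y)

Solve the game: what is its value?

Row minima: Top → -1, Middle → 2, Bottom → -2; maximin = 2.
Column maxima: X → 4, Y → 3; minimax = 3.
2 ≠ 3, so there is no saddle point; optimal play is mixed.
Top is strictly dominated by Middle, so General R never plays it.
On the remaining 2×2 (Middle, Bottom vs X, Y):
Let General R play Middle with probability p. Expected payoff against X: 2p + 4(1−p) = −2p + 4; against Y: 3p + (-2)(1−p) = 5p − 2.
Setting these equal: −2p + 4 = 5p − 2 ⇒ −7p = -6 ⇒ p = 6/7, and the value is (-2)·(6/7) + 4 = 16/7.
For General C: with q = P(X), equating Middle's and Bottom's payoffs gives −q + 3 = 6q − 2 ⇒ q = 5/7.

16/7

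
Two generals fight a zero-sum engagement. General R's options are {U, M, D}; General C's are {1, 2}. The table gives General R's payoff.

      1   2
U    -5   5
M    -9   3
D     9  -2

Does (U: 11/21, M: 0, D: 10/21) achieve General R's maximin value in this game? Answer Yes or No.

Yes

Against 1 this mix gives (11/21)·(-5) + (10/21)·9 = 5/3.
Against 2 this mix gives (11/21)·5 + (10/21)·(-2) = 5/3.
All of General C's active replies (1, 2) yield 5/3, and no column does worse for General R. The mix makes General C indifferent and guarantees 5/3, so it is optimal.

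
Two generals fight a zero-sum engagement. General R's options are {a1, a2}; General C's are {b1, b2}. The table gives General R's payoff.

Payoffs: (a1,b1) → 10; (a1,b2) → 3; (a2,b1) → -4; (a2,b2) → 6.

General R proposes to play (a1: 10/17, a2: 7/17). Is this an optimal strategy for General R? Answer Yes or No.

Yes

Against b1 this mix gives (10/17)·10 + (7/17)·(-4) = 72/17.
Against b2 this mix gives (10/17)·3 + (7/17)·6 = 72/17.
All of General C's active replies (b1, b2) yield 72/17, and no column does worse for General R. The mix makes General C indifferent and guarantees 72/17, so it is optimal.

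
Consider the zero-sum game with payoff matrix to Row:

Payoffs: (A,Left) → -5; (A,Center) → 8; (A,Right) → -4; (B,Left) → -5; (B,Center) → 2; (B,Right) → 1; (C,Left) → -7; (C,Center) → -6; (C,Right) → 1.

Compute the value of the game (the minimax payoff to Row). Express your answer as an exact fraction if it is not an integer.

-5

Row minima: A → -5, B → -5, C → -7; maximin = -5.
Column maxima: Left → -5, Center → 8, Right → 1; minimax = -5.
Since maximin = minimax = -5, there is a saddle point and the value is -5.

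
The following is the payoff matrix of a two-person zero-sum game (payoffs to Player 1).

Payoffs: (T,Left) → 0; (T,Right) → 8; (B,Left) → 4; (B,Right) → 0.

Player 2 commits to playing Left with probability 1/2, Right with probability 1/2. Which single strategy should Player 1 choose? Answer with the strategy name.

T

Expected payoff of T: (1/2)·0 + (1/2)·8 = 4.
Expected payoff of B: (1/2)·4 + (1/2)·0 = 2.
The largest is 4, so Player 1's best response is T.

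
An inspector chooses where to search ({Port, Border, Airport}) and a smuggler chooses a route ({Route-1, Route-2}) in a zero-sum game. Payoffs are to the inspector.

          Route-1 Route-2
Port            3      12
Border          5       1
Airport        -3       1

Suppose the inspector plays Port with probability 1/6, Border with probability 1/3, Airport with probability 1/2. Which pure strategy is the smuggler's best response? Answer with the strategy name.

Route-1

If the smuggler plays Route-1, the inspector's expected payoff is (1/6)·3 + (1/3)·5 + (1/2)·(-3) = 2/3.
If the smuggler plays Route-2, the inspector's expected payoff is (1/6)·12 + (1/3)·1 + (1/2)·1 = 17/6.
The smuggler minimizes the inspector's payoff; the smallest is 2/3, so the best response is Route-1.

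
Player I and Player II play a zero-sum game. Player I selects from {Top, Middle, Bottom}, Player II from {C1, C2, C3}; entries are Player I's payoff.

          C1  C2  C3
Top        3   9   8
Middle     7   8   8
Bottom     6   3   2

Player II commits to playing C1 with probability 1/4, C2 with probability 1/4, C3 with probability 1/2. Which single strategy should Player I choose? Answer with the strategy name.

Middle

Expected payoff of Top: (1/4)·3 + (1/4)·9 + (1/2)·8 = 7.
Expected payoff of Middle: (1/4)·7 + (1/4)·8 + (1/2)·8 = 31/4.
Expected payoff of Bottom: (1/4)·6 + (1/4)·3 + (1/2)·2 = 13/4.
The largest is 31/4, so Player I's best response is Middle.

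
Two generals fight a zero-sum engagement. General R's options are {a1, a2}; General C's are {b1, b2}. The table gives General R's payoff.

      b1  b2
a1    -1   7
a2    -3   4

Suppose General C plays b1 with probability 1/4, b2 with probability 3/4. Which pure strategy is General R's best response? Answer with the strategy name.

Expected payoff of a1: (1/4)·(-1) + (3/4)·7 = 5.
Expected payoff of a2: (1/4)·(-3) + (3/4)·4 = 9/4.
The largest is 5, so General R's best response is a1.

a1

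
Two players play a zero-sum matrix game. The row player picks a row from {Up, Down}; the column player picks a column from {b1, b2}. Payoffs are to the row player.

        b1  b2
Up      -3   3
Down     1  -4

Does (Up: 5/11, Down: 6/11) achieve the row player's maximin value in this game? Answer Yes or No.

Yes

Against b1 this mix gives (5/11)·(-3) + (6/11)·1 = -9/11.
Against b2 this mix gives (5/11)·3 + (6/11)·(-4) = -9/11.
All of the column player's active replies (b1, b2) yield -9/11, and no column does worse for the row player. The mix makes the column player indifferent and guarantees -9/11, so it is optimal.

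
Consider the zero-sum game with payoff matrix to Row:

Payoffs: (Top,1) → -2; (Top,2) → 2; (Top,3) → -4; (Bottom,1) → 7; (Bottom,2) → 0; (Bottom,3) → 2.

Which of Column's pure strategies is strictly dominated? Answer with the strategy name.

3 holds Row's payoff strictly below 1 in every row: -4 < -2, 2 < 7.
So 1 is strictly dominated for Column.

1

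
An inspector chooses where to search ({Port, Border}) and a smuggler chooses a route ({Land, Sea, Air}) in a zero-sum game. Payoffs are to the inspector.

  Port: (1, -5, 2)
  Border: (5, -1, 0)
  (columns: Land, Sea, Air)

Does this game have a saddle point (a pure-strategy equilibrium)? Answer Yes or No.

Yes

Row minima: Port → -5, Border → -1; maximin = -1.
Column maxima: Land → 5, Sea → -1, Air → 2; minimax = -1.
maximin = minimax = -1, so a saddle point exists.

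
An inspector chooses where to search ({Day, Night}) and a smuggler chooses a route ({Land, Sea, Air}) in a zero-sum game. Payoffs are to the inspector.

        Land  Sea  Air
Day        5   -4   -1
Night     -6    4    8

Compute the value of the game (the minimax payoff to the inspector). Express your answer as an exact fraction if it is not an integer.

Row minima: Day → -4, Night → -6; maximin = -4.
Column maxima: Land → 5, Sea → 4, Air → 8; minimax = 4.
-4 ≠ 4, so there is no saddle point; optimal play is mixed.
Air is strictly dominated by Sea (it gives the inspector strictly more in every row), so the smuggler never plays it.
On the remaining 2×2 (Day, Night vs Land, Sea):
Let the inspector play Day with probability p. Expected payoff against Land: 5p + (-6)(1−p) = 11p − 6; against Sea: (-4)p + 4(1−p) = −8p + 4.
Setting these equal: 11p − 6 = −8p + 4 ⇒ 19p = 10 ⇒ p = 10/19, and the value is (11)·(10/19) − 6 = -4/19.
For the smuggler: with q = P(Land), equating Day's and Night's payoffs gives 9q − 4 = −10q + 4 ⇒ q = 8/19.

-4/19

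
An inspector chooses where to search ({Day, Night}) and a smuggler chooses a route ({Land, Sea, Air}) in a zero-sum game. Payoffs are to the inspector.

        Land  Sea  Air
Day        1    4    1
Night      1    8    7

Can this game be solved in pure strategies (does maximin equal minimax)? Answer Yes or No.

Yes

Row minima: Day → 1, Night → 1; maximin = 1.
Column maxima: Land → 1, Sea → 8, Air → 7; minimax = 1.
maximin = minimax = 1, so a saddle point exists.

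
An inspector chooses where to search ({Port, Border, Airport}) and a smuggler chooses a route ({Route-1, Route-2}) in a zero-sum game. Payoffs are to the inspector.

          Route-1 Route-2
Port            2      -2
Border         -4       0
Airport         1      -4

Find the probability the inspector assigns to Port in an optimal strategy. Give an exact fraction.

Row minima: Port → -2, Border → -4, Airport → -4; maximin = -2.
Column maxima: Route-1 → 2, Route-2 → 0; minimax = 0.
-2 ≠ 0, so there is no saddle point; optimal play is mixed.
Airport is strictly dominated by Port, so the inspector never plays it.
On the remaining 2×2 (Port, Border vs Route-1, Route-2):
Let the inspector play Port with probability p. Expected payoff against Route-1: 2p + (-4)(1−p) = 6p − 4; against Route-2: (-2)p + 0(1−p) = −2p.
Setting these equal: 6p − 4 = −2p ⇒ 8p = 4 ⇒ p = 1/2, and the value is (6)·(1/2) − 4 = -1.
For the smuggler: with q = P(Route-1), equating Port's and Border's payoffs gives 4q − 2 = −4q ⇒ q = 1/4.

1/2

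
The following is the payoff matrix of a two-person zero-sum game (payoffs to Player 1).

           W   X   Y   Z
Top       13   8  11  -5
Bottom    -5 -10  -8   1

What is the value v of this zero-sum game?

Row minima: Top → -5, Bottom → -10; maximin = -5.
Column maxima: W → 13, X → 8, Y → 11, Z → 1; minimax = 1.
-5 ≠ 1, so there is no saddle point; optimal play is mixed.
W is strictly dominated by X (it gives Player 1 strictly more in every row), so Player 2 never plays it.
Y is strictly dominated by X (it gives Player 1 strictly more in every row), so Player 2 never plays it.
On the remaining 2×2 (Top, Bottom vs X, Z):
Let Player 1 play Top with probability p. Expected payoff against X: 8p + (-10)(1−p) = 18p − 10; against Z: (-5)p + 1(1−p) = −6p + 1.
Setting these equal: 18p − 10 = −6p + 1 ⇒ 24p = 11 ⇒ p = 11/24, and the value is (18)·(11/24) − 10 = -7/4.
For Player 2: with q = P(X), equating Top's and Bottom's payoffs gives 13q − 5 = −11q + 1 ⇒ q = 1/4.

-7/4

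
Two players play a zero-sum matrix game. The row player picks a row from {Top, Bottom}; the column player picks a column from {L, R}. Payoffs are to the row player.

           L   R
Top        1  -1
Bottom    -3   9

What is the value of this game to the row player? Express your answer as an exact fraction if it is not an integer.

Row minima: Top → -1, Bottom → -3; maximin = -1.
Column maxima: L → 1, R → 9; minimax = 1.
-1 ≠ 1, so there is no saddle point; optimal play is mixed.
Let the row player play Top with probability p. Expected payoff against L: 1p + (-3)(1−p) = 4p − 3; against R: (-1)p + 9(1−p) = −10p + 9.
Setting these equal: 4p − 3 = −10p + 9 ⇒ 14p = 12 ⇒ p = 6/7, and the value is (4)·(6/7) − 3 = 3/7.
For the column player: with q = P(L), equating Top's and Bottom's payoffs gives 2q − 1 = −12q + 9 ⇒ q = 5/7.

3/7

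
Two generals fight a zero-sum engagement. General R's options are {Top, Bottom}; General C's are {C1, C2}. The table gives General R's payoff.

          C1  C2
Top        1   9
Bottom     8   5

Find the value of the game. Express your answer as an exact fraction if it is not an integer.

Row minima: Top → 1, Bottom → 5; maximin = 5.
Column maxima: C1 → 8, C2 → 9; minimax = 8.
5 ≠ 8, so there is no saddle point; optimal play is mixed.
Let General R play Top with probability p. Expected payoff against C1: 1p + 8(1−p) = −7p + 8; against C2: 9p + 5(1−p) = 4p + 5.
Setting these equal: −7p + 8 = 4p + 5 ⇒ −11p = -3 ⇒ p = 3/11, and the value is (-7)·(3/11) + 8 = 67/11.
For General C: with q = P(C1), equating Top's and Bottom's payoffs gives −8q + 9 = 3q + 5 ⇒ q = 4/11.

67/11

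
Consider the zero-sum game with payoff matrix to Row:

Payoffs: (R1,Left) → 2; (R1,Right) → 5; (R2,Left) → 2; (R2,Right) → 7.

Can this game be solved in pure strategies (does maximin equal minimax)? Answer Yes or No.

Yes

Row minima: R1 → 2, R2 → 2; maximin = 2.
Column maxima: Left → 2, Right → 7; minimax = 2.
maximin = minimax = 2, so a saddle point exists.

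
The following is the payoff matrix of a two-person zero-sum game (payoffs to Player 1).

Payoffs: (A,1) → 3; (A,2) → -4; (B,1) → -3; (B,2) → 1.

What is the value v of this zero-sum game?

Row minima: A → -4, B → -3; maximin = -3.
Column maxima: 1 → 3, 2 → 1; minimax = 1.
-3 ≠ 1, so there is no saddle point; optimal play is mixed.
Let Player 1 play A with probability p. Expected payoff against 1: 3p + (-3)(1−p) = 6p − 3; against 2: (-4)p + 1(1−p) = −5p + 1.
Setting these equal: 6p − 3 = −5p + 1 ⇒ 11p = 4 ⇒ p = 4/11, and the value is (6)·(4/11) − 3 = -9/11.
For Player 2: with q = P(1), equating A's and B's payoffs gives 7q − 4 = −4q + 1 ⇒ q = 5/11.

-9/11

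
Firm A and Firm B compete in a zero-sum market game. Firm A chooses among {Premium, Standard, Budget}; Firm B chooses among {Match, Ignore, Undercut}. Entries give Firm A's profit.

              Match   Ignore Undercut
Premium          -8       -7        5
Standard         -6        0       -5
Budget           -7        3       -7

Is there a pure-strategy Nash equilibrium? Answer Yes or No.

Row minima: Premium → -8, Standard → -6, Budget → -7; maximin = -6.
Column maxima: Match → -6, Ignore → 3, Undercut → 5; minimax = -6.
maximin = minimax = -6, so a saddle point exists.

Yes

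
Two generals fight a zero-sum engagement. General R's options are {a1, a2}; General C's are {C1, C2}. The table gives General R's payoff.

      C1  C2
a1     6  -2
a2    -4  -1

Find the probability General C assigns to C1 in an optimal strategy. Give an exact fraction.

Row minima: a1 → -2, a2 → -4; maximin = -2.
Column maxima: C1 → 6, C2 → -1; minimax = -1.
-2 ≠ -1, so there is no saddle point; optimal play is mixed.
Let General R play a1 with probability p. Expected payoff against C1: 6p + (-4)(1−p) = 10p − 4; against C2: (-2)p + (-1)(1−p) = −p − 1.
Setting these equal: 10p − 4 = −p − 1 ⇒ 11p = 3 ⇒ p = 3/11, and the value is (10)·(3/11) − 4 = -14/11.
For General C: with q = P(C1), equating a1's and a2's payoffs gives 8q − 2 = −3q − 1 ⇒ q = 1/11.

1/11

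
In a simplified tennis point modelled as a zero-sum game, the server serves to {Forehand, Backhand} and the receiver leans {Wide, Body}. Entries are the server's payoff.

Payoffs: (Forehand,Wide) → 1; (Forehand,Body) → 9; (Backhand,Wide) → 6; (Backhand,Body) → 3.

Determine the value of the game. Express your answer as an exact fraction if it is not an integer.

51/11

Row minima: Forehand → 1, Backhand → 3; maximin = 3.
Column maxima: Wide → 6, Body → 9; minimax = 6.
3 ≠ 6, so there is no saddle point; optimal play is mixed.
Let the server play Forehand with probability p. Expected payoff against Wide: 1p + 6(1−p) = −5p + 6; against Body: 9p + 3(1−p) = 6p + 3.
Setting these equal: −5p + 6 = 6p + 3 ⇒ −11p = -3 ⇒ p = 3/11, and the value is (-5)·(3/11) + 6 = 51/11.
For the receiver: with q = P(Wide), equating Forehand's and Backhand's payoffs gives −8q + 9 = 3q + 3 ⇒ q = 6/11.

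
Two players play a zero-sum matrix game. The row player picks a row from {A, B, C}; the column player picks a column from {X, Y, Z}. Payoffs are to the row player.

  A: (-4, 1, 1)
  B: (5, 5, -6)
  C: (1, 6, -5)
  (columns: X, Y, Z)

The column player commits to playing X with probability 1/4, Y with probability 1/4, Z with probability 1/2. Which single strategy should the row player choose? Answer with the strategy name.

A

Expected payoff of A: (1/4)·(-4) + (1/4)·1 + (1/2)·1 = -1/4.
Expected payoff of B: (1/4)·5 + (1/4)·5 + (1/2)·(-6) = -1/2.
Expected payoff of C: (1/4)·1 + (1/4)·6 + (1/2)·(-5) = -3/4.
The largest is -1/4, so the row player's best response is A.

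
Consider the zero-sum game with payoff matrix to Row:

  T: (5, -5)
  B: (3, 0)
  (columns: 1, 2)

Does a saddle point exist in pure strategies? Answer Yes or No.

Yes

Row minima: T → -5, B → 0; maximin = 0.
Column maxima: 1 → 5, 2 → 0; minimax = 0.
maximin = minimax = 0, so a saddle point exists.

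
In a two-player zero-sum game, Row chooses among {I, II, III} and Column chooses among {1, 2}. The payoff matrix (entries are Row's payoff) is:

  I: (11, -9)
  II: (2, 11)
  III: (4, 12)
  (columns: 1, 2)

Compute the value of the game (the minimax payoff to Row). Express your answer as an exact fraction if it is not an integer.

Row minima: I → -9, II → 2, III → 4; maximin = 4.
Column maxima: 1 → 11, 2 → 12; minimax = 11.
4 ≠ 11, so there is no saddle point; optimal play is mixed.
II is strictly dominated by III, so Row never plays it.
On the remaining 2×2 (I, III vs 1, 2):
Let Row play I with probability p. Expected payoff against 1: 11p + 4(1−p) = 7p + 4; against 2: (-9)p + 12(1−p) = −21p + 12.
Setting these equal: 7p + 4 = −21p + 12 ⇒ 28p = 8 ⇒ p = 2/7, and the value is (7)·(2/7) + 4 = 6.
For Column: with q = P(1), equating I's and III's payoffs gives 20q − 9 = −8q + 12 ⇒ q = 3/4.

6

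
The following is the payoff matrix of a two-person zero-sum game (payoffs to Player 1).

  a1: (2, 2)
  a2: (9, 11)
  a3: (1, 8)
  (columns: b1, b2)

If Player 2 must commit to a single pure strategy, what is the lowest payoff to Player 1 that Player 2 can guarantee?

9

Column maxima: b1 → 9, b2 → 11.
The smallest of these is 9.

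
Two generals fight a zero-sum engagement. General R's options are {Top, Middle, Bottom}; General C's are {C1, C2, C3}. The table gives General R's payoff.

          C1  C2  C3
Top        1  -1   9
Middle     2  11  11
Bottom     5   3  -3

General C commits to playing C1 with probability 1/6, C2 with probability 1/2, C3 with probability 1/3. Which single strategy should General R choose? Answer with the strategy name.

Expected payoff of Top: (1/6)·1 + (1/2)·(-1) + (1/3)·9 = 8/3.
Expected payoff of Middle: (1/6)·2 + (1/2)·11 + (1/3)·11 = 19/2.
Expected payoff of Bottom: (1/6)·5 + (1/2)·3 + (1/3)·(-3) = 4/3.
The largest is 19/2, so General R's best response is Middle.

Middle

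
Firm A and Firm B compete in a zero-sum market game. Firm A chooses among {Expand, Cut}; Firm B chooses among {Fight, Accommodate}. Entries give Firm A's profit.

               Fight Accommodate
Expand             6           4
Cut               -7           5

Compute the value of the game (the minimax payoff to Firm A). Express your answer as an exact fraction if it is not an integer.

Row minima: Expand → 4, Cut → -7; maximin = 4.
Column maxima: Fight → 6, Accommodate → 5; minimax = 5.
4 ≠ 5, so there is no saddle point; optimal play is mixed.
Let Firm A play Expand with probability p. Expected payoff against Fight: 6p + (-7)(1−p) = 13p − 7; against Accommodate: 4p + 5(1−p) = −p + 5.
Setting these equal: 13p − 7 = −p + 5 ⇒ 14p = 12 ⇒ p = 6/7, and the value is (13)·(6/7) − 7 = 29/7.
For Firm B: with q = P(Fight), equating Expand's and Cut's payoffs gives 2q + 4 = −12q + 5 ⇒ q = 1/14.

29/7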